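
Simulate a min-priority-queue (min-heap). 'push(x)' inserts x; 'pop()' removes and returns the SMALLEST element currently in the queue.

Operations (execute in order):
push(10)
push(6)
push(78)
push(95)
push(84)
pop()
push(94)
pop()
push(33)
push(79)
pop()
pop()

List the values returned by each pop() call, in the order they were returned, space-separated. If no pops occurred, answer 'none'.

Answer: 6 10 33 78

Derivation:
push(10): heap contents = [10]
push(6): heap contents = [6, 10]
push(78): heap contents = [6, 10, 78]
push(95): heap contents = [6, 10, 78, 95]
push(84): heap contents = [6, 10, 78, 84, 95]
pop() → 6: heap contents = [10, 78, 84, 95]
push(94): heap contents = [10, 78, 84, 94, 95]
pop() → 10: heap contents = [78, 84, 94, 95]
push(33): heap contents = [33, 78, 84, 94, 95]
push(79): heap contents = [33, 78, 79, 84, 94, 95]
pop() → 33: heap contents = [78, 79, 84, 94, 95]
pop() → 78: heap contents = [79, 84, 94, 95]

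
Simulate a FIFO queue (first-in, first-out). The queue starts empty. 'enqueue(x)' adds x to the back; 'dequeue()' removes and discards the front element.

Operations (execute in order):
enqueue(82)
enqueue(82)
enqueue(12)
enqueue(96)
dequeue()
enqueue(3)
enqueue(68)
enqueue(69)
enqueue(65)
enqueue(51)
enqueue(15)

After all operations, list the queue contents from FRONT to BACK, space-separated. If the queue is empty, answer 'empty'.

Answer: 82 12 96 3 68 69 65 51 15

Derivation:
enqueue(82): [82]
enqueue(82): [82, 82]
enqueue(12): [82, 82, 12]
enqueue(96): [82, 82, 12, 96]
dequeue(): [82, 12, 96]
enqueue(3): [82, 12, 96, 3]
enqueue(68): [82, 12, 96, 3, 68]
enqueue(69): [82, 12, 96, 3, 68, 69]
enqueue(65): [82, 12, 96, 3, 68, 69, 65]
enqueue(51): [82, 12, 96, 3, 68, 69, 65, 51]
enqueue(15): [82, 12, 96, 3, 68, 69, 65, 51, 15]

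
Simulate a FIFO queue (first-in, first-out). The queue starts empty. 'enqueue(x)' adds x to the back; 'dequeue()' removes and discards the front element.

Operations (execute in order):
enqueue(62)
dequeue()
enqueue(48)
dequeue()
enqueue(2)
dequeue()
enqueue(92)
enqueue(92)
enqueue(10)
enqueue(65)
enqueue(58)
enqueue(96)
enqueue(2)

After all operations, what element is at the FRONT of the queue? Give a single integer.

enqueue(62): queue = [62]
dequeue(): queue = []
enqueue(48): queue = [48]
dequeue(): queue = []
enqueue(2): queue = [2]
dequeue(): queue = []
enqueue(92): queue = [92]
enqueue(92): queue = [92, 92]
enqueue(10): queue = [92, 92, 10]
enqueue(65): queue = [92, 92, 10, 65]
enqueue(58): queue = [92, 92, 10, 65, 58]
enqueue(96): queue = [92, 92, 10, 65, 58, 96]
enqueue(2): queue = [92, 92, 10, 65, 58, 96, 2]

Answer: 92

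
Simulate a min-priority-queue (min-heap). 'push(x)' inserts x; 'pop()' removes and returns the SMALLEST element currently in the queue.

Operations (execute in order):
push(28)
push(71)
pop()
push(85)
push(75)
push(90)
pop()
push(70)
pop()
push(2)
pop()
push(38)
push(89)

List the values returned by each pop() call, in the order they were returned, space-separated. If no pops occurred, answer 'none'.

push(28): heap contents = [28]
push(71): heap contents = [28, 71]
pop() → 28: heap contents = [71]
push(85): heap contents = [71, 85]
push(75): heap contents = [71, 75, 85]
push(90): heap contents = [71, 75, 85, 90]
pop() → 71: heap contents = [75, 85, 90]
push(70): heap contents = [70, 75, 85, 90]
pop() → 70: heap contents = [75, 85, 90]
push(2): heap contents = [2, 75, 85, 90]
pop() → 2: heap contents = [75, 85, 90]
push(38): heap contents = [38, 75, 85, 90]
push(89): heap contents = [38, 75, 85, 89, 90]

Answer: 28 71 70 2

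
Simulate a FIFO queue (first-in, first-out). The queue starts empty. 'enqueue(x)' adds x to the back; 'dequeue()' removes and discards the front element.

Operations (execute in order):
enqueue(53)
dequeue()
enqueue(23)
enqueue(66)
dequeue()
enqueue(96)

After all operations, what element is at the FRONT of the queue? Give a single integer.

enqueue(53): queue = [53]
dequeue(): queue = []
enqueue(23): queue = [23]
enqueue(66): queue = [23, 66]
dequeue(): queue = [66]
enqueue(96): queue = [66, 96]

Answer: 66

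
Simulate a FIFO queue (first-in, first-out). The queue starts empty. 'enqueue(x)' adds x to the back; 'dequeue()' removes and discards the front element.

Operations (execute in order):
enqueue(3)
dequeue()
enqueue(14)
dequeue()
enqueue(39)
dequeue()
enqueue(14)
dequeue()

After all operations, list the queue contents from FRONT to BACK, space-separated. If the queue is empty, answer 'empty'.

Answer: empty

Derivation:
enqueue(3): [3]
dequeue(): []
enqueue(14): [14]
dequeue(): []
enqueue(39): [39]
dequeue(): []
enqueue(14): [14]
dequeue(): []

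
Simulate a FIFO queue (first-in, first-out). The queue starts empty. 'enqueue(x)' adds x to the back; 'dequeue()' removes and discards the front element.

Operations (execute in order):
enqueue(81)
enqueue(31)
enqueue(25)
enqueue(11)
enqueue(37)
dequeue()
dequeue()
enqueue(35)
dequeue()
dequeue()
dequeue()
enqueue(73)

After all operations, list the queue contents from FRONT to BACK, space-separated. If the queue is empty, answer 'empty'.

enqueue(81): [81]
enqueue(31): [81, 31]
enqueue(25): [81, 31, 25]
enqueue(11): [81, 31, 25, 11]
enqueue(37): [81, 31, 25, 11, 37]
dequeue(): [31, 25, 11, 37]
dequeue(): [25, 11, 37]
enqueue(35): [25, 11, 37, 35]
dequeue(): [11, 37, 35]
dequeue(): [37, 35]
dequeue(): [35]
enqueue(73): [35, 73]

Answer: 35 73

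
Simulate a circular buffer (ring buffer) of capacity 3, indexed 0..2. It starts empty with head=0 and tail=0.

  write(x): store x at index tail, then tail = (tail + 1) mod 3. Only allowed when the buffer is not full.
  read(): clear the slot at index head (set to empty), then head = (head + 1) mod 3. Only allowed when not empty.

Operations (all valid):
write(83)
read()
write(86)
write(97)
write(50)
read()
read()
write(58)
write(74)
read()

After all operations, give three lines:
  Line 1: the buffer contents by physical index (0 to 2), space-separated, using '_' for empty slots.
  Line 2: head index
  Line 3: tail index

Answer: _ 58 74
1
0

Derivation:
write(83): buf=[83 _ _], head=0, tail=1, size=1
read(): buf=[_ _ _], head=1, tail=1, size=0
write(86): buf=[_ 86 _], head=1, tail=2, size=1
write(97): buf=[_ 86 97], head=1, tail=0, size=2
write(50): buf=[50 86 97], head=1, tail=1, size=3
read(): buf=[50 _ 97], head=2, tail=1, size=2
read(): buf=[50 _ _], head=0, tail=1, size=1
write(58): buf=[50 58 _], head=0, tail=2, size=2
write(74): buf=[50 58 74], head=0, tail=0, size=3
read(): buf=[_ 58 74], head=1, tail=0, size=2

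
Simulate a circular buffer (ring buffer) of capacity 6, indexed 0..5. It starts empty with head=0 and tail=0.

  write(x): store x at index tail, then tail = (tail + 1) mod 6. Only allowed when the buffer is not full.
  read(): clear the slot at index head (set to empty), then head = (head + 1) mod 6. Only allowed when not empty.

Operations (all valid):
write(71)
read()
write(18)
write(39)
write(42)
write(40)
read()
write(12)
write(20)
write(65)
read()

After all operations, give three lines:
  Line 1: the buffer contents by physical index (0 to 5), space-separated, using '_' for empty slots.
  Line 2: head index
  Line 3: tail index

write(71): buf=[71 _ _ _ _ _], head=0, tail=1, size=1
read(): buf=[_ _ _ _ _ _], head=1, tail=1, size=0
write(18): buf=[_ 18 _ _ _ _], head=1, tail=2, size=1
write(39): buf=[_ 18 39 _ _ _], head=1, tail=3, size=2
write(42): buf=[_ 18 39 42 _ _], head=1, tail=4, size=3
write(40): buf=[_ 18 39 42 40 _], head=1, tail=5, size=4
read(): buf=[_ _ 39 42 40 _], head=2, tail=5, size=3
write(12): buf=[_ _ 39 42 40 12], head=2, tail=0, size=4
write(20): buf=[20 _ 39 42 40 12], head=2, tail=1, size=5
write(65): buf=[20 65 39 42 40 12], head=2, tail=2, size=6
read(): buf=[20 65 _ 42 40 12], head=3, tail=2, size=5

Answer: 20 65 _ 42 40 12
3
2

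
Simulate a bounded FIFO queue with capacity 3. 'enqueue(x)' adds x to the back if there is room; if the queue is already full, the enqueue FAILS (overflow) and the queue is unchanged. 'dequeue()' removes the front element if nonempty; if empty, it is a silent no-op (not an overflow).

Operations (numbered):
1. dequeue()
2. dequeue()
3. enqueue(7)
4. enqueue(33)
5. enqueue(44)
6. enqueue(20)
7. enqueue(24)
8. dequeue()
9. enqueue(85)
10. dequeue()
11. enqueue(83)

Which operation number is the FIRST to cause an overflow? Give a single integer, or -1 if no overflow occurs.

Answer: 6

Derivation:
1. dequeue(): empty, no-op, size=0
2. dequeue(): empty, no-op, size=0
3. enqueue(7): size=1
4. enqueue(33): size=2
5. enqueue(44): size=3
6. enqueue(20): size=3=cap → OVERFLOW (fail)
7. enqueue(24): size=3=cap → OVERFLOW (fail)
8. dequeue(): size=2
9. enqueue(85): size=3
10. dequeue(): size=2
11. enqueue(83): size=3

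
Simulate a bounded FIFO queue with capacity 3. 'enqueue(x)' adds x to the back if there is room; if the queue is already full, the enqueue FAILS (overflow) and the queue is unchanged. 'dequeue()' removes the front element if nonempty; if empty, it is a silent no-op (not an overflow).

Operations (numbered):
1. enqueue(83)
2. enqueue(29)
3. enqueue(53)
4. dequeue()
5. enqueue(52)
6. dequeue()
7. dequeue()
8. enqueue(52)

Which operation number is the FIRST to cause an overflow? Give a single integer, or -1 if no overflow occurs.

Answer: -1

Derivation:
1. enqueue(83): size=1
2. enqueue(29): size=2
3. enqueue(53): size=3
4. dequeue(): size=2
5. enqueue(52): size=3
6. dequeue(): size=2
7. dequeue(): size=1
8. enqueue(52): size=2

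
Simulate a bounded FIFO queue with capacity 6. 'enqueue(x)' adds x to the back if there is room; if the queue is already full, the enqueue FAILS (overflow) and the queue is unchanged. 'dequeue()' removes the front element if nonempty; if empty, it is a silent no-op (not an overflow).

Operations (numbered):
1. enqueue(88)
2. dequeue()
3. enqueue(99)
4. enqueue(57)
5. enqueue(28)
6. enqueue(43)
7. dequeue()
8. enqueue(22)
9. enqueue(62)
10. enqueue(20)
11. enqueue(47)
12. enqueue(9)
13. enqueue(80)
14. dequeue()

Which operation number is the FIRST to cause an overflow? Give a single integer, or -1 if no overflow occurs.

1. enqueue(88): size=1
2. dequeue(): size=0
3. enqueue(99): size=1
4. enqueue(57): size=2
5. enqueue(28): size=3
6. enqueue(43): size=4
7. dequeue(): size=3
8. enqueue(22): size=4
9. enqueue(62): size=5
10. enqueue(20): size=6
11. enqueue(47): size=6=cap → OVERFLOW (fail)
12. enqueue(9): size=6=cap → OVERFLOW (fail)
13. enqueue(80): size=6=cap → OVERFLOW (fail)
14. dequeue(): size=5

Answer: 11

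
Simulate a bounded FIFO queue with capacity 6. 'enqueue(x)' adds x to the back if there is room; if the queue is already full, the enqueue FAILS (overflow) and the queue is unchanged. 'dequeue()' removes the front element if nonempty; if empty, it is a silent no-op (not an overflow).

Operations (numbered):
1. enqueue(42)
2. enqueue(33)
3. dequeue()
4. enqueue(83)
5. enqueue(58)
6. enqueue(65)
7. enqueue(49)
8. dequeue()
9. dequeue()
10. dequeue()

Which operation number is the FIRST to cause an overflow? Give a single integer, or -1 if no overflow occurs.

1. enqueue(42): size=1
2. enqueue(33): size=2
3. dequeue(): size=1
4. enqueue(83): size=2
5. enqueue(58): size=3
6. enqueue(65): size=4
7. enqueue(49): size=5
8. dequeue(): size=4
9. dequeue(): size=3
10. dequeue(): size=2

Answer: -1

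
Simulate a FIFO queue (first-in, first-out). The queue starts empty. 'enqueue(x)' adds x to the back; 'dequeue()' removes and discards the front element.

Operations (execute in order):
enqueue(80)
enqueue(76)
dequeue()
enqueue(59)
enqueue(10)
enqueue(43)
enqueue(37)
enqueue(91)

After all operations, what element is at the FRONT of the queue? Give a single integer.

enqueue(80): queue = [80]
enqueue(76): queue = [80, 76]
dequeue(): queue = [76]
enqueue(59): queue = [76, 59]
enqueue(10): queue = [76, 59, 10]
enqueue(43): queue = [76, 59, 10, 43]
enqueue(37): queue = [76, 59, 10, 43, 37]
enqueue(91): queue = [76, 59, 10, 43, 37, 91]

Answer: 76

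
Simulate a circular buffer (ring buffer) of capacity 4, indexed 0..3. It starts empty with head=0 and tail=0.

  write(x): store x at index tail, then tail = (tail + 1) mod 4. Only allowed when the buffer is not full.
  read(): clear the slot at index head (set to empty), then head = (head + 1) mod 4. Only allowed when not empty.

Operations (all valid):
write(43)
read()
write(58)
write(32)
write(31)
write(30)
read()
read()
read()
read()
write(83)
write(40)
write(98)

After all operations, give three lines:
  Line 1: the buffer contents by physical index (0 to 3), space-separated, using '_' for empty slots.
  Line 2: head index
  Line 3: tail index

Answer: _ 83 40 98
1
0

Derivation:
write(43): buf=[43 _ _ _], head=0, tail=1, size=1
read(): buf=[_ _ _ _], head=1, tail=1, size=0
write(58): buf=[_ 58 _ _], head=1, tail=2, size=1
write(32): buf=[_ 58 32 _], head=1, tail=3, size=2
write(31): buf=[_ 58 32 31], head=1, tail=0, size=3
write(30): buf=[30 58 32 31], head=1, tail=1, size=4
read(): buf=[30 _ 32 31], head=2, tail=1, size=3
read(): buf=[30 _ _ 31], head=3, tail=1, size=2
read(): buf=[30 _ _ _], head=0, tail=1, size=1
read(): buf=[_ _ _ _], head=1, tail=1, size=0
write(83): buf=[_ 83 _ _], head=1, tail=2, size=1
write(40): buf=[_ 83 40 _], head=1, tail=3, size=2
write(98): buf=[_ 83 40 98], head=1, tail=0, size=3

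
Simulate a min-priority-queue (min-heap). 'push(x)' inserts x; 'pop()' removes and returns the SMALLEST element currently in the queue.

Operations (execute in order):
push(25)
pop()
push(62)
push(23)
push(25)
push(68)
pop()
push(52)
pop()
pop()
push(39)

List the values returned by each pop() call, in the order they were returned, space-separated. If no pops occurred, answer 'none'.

Answer: 25 23 25 52

Derivation:
push(25): heap contents = [25]
pop() → 25: heap contents = []
push(62): heap contents = [62]
push(23): heap contents = [23, 62]
push(25): heap contents = [23, 25, 62]
push(68): heap contents = [23, 25, 62, 68]
pop() → 23: heap contents = [25, 62, 68]
push(52): heap contents = [25, 52, 62, 68]
pop() → 25: heap contents = [52, 62, 68]
pop() → 52: heap contents = [62, 68]
push(39): heap contents = [39, 62, 68]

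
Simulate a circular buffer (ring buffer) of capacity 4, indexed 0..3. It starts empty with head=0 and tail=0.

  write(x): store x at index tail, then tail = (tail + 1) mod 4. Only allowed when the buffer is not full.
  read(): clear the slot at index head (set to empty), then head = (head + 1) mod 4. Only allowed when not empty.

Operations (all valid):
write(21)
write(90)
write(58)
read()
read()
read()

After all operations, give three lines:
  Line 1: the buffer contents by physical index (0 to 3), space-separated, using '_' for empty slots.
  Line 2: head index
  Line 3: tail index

write(21): buf=[21 _ _ _], head=0, tail=1, size=1
write(90): buf=[21 90 _ _], head=0, tail=2, size=2
write(58): buf=[21 90 58 _], head=0, tail=3, size=3
read(): buf=[_ 90 58 _], head=1, tail=3, size=2
read(): buf=[_ _ 58 _], head=2, tail=3, size=1
read(): buf=[_ _ _ _], head=3, tail=3, size=0

Answer: _ _ _ _
3
3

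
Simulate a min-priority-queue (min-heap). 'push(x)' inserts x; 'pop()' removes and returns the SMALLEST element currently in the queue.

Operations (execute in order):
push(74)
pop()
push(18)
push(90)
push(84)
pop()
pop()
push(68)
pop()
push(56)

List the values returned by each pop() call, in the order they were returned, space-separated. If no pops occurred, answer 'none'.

push(74): heap contents = [74]
pop() → 74: heap contents = []
push(18): heap contents = [18]
push(90): heap contents = [18, 90]
push(84): heap contents = [18, 84, 90]
pop() → 18: heap contents = [84, 90]
pop() → 84: heap contents = [90]
push(68): heap contents = [68, 90]
pop() → 68: heap contents = [90]
push(56): heap contents = [56, 90]

Answer: 74 18 84 68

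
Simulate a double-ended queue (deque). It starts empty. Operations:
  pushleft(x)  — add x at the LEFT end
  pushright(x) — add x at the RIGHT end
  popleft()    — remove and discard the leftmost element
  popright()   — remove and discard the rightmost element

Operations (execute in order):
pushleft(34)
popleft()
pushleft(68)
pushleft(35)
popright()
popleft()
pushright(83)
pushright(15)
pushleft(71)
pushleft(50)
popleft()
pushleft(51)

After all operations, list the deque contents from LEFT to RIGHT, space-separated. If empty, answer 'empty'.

pushleft(34): [34]
popleft(): []
pushleft(68): [68]
pushleft(35): [35, 68]
popright(): [35]
popleft(): []
pushright(83): [83]
pushright(15): [83, 15]
pushleft(71): [71, 83, 15]
pushleft(50): [50, 71, 83, 15]
popleft(): [71, 83, 15]
pushleft(51): [51, 71, 83, 15]

Answer: 51 71 83 15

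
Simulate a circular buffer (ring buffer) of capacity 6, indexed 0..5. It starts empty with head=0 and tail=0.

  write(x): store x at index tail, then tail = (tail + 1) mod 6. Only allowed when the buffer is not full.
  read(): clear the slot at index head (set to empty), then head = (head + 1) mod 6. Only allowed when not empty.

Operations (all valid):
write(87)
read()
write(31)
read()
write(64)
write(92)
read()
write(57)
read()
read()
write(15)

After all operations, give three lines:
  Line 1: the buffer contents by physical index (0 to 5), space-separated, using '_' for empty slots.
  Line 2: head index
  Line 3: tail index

Answer: _ _ _ _ _ 15
5
0

Derivation:
write(87): buf=[87 _ _ _ _ _], head=0, tail=1, size=1
read(): buf=[_ _ _ _ _ _], head=1, tail=1, size=0
write(31): buf=[_ 31 _ _ _ _], head=1, tail=2, size=1
read(): buf=[_ _ _ _ _ _], head=2, tail=2, size=0
write(64): buf=[_ _ 64 _ _ _], head=2, tail=3, size=1
write(92): buf=[_ _ 64 92 _ _], head=2, tail=4, size=2
read(): buf=[_ _ _ 92 _ _], head=3, tail=4, size=1
write(57): buf=[_ _ _ 92 57 _], head=3, tail=5, size=2
read(): buf=[_ _ _ _ 57 _], head=4, tail=5, size=1
read(): buf=[_ _ _ _ _ _], head=5, tail=5, size=0
write(15): buf=[_ _ _ _ _ 15], head=5, tail=0, size=1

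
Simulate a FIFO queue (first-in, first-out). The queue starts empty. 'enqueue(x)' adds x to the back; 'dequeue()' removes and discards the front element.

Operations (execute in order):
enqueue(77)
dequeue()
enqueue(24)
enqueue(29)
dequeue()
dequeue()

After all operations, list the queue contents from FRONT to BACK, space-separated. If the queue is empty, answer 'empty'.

Answer: empty

Derivation:
enqueue(77): [77]
dequeue(): []
enqueue(24): [24]
enqueue(29): [24, 29]
dequeue(): [29]
dequeue(): []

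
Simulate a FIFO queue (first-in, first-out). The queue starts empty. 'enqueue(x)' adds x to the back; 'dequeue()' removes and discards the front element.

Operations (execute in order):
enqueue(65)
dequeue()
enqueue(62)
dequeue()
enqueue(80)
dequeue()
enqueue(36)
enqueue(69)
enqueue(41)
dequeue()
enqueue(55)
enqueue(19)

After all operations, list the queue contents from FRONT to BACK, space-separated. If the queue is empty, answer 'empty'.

enqueue(65): [65]
dequeue(): []
enqueue(62): [62]
dequeue(): []
enqueue(80): [80]
dequeue(): []
enqueue(36): [36]
enqueue(69): [36, 69]
enqueue(41): [36, 69, 41]
dequeue(): [69, 41]
enqueue(55): [69, 41, 55]
enqueue(19): [69, 41, 55, 19]

Answer: 69 41 55 19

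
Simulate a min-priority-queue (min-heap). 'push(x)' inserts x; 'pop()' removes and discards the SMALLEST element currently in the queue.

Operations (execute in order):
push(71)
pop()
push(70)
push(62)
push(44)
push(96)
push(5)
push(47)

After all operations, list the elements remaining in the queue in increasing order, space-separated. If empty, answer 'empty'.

push(71): heap contents = [71]
pop() → 71: heap contents = []
push(70): heap contents = [70]
push(62): heap contents = [62, 70]
push(44): heap contents = [44, 62, 70]
push(96): heap contents = [44, 62, 70, 96]
push(5): heap contents = [5, 44, 62, 70, 96]
push(47): heap contents = [5, 44, 47, 62, 70, 96]

Answer: 5 44 47 62 70 96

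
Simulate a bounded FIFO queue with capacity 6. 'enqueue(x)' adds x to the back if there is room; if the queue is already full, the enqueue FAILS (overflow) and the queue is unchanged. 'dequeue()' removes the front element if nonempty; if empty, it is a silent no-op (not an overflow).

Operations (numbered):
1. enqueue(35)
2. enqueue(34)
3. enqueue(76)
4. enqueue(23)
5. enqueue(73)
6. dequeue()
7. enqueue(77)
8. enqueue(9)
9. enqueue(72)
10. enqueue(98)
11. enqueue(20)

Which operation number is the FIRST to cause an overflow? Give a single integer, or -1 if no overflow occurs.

1. enqueue(35): size=1
2. enqueue(34): size=2
3. enqueue(76): size=3
4. enqueue(23): size=4
5. enqueue(73): size=5
6. dequeue(): size=4
7. enqueue(77): size=5
8. enqueue(9): size=6
9. enqueue(72): size=6=cap → OVERFLOW (fail)
10. enqueue(98): size=6=cap → OVERFLOW (fail)
11. enqueue(20): size=6=cap → OVERFLOW (fail)

Answer: 9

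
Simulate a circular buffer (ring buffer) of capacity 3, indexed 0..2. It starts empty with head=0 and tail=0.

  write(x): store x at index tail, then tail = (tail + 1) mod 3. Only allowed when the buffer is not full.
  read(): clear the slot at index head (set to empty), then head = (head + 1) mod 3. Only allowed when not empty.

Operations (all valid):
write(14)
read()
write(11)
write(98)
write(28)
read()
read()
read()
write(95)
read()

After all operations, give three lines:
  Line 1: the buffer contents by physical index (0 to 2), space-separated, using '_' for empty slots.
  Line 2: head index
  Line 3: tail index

Answer: _ _ _
2
2

Derivation:
write(14): buf=[14 _ _], head=0, tail=1, size=1
read(): buf=[_ _ _], head=1, tail=1, size=0
write(11): buf=[_ 11 _], head=1, tail=2, size=1
write(98): buf=[_ 11 98], head=1, tail=0, size=2
write(28): buf=[28 11 98], head=1, tail=1, size=3
read(): buf=[28 _ 98], head=2, tail=1, size=2
read(): buf=[28 _ _], head=0, tail=1, size=1
read(): buf=[_ _ _], head=1, tail=1, size=0
write(95): buf=[_ 95 _], head=1, tail=2, size=1
read(): buf=[_ _ _], head=2, tail=2, size=0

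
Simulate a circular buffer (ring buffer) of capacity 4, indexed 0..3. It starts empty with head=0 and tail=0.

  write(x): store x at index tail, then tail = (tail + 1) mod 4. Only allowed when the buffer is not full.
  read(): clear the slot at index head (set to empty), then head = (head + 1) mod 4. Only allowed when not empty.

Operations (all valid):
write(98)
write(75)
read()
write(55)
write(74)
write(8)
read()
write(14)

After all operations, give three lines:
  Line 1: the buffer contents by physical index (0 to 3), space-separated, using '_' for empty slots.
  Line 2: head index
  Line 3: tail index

write(98): buf=[98 _ _ _], head=0, tail=1, size=1
write(75): buf=[98 75 _ _], head=0, tail=2, size=2
read(): buf=[_ 75 _ _], head=1, tail=2, size=1
write(55): buf=[_ 75 55 _], head=1, tail=3, size=2
write(74): buf=[_ 75 55 74], head=1, tail=0, size=3
write(8): buf=[8 75 55 74], head=1, tail=1, size=4
read(): buf=[8 _ 55 74], head=2, tail=1, size=3
write(14): buf=[8 14 55 74], head=2, tail=2, size=4

Answer: 8 14 55 74
2
2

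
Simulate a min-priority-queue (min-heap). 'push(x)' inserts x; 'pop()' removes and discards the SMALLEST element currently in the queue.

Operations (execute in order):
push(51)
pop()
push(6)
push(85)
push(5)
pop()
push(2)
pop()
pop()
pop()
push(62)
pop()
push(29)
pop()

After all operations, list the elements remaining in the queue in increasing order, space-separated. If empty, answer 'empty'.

Answer: empty

Derivation:
push(51): heap contents = [51]
pop() → 51: heap contents = []
push(6): heap contents = [6]
push(85): heap contents = [6, 85]
push(5): heap contents = [5, 6, 85]
pop() → 5: heap contents = [6, 85]
push(2): heap contents = [2, 6, 85]
pop() → 2: heap contents = [6, 85]
pop() → 6: heap contents = [85]
pop() → 85: heap contents = []
push(62): heap contents = [62]
pop() → 62: heap contents = []
push(29): heap contents = [29]
pop() → 29: heap contents = []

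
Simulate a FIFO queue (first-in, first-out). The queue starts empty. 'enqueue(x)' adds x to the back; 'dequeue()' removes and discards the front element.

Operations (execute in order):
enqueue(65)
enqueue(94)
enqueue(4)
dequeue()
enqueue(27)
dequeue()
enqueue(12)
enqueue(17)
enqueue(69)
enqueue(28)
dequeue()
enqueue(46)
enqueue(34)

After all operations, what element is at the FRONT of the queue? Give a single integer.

Answer: 27

Derivation:
enqueue(65): queue = [65]
enqueue(94): queue = [65, 94]
enqueue(4): queue = [65, 94, 4]
dequeue(): queue = [94, 4]
enqueue(27): queue = [94, 4, 27]
dequeue(): queue = [4, 27]
enqueue(12): queue = [4, 27, 12]
enqueue(17): queue = [4, 27, 12, 17]
enqueue(69): queue = [4, 27, 12, 17, 69]
enqueue(28): queue = [4, 27, 12, 17, 69, 28]
dequeue(): queue = [27, 12, 17, 69, 28]
enqueue(46): queue = [27, 12, 17, 69, 28, 46]
enqueue(34): queue = [27, 12, 17, 69, 28, 46, 34]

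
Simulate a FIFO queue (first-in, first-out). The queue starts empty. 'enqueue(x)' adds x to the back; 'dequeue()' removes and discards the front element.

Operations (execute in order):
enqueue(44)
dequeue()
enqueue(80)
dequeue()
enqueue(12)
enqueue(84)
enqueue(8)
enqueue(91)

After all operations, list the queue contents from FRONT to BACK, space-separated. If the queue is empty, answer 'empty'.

Answer: 12 84 8 91

Derivation:
enqueue(44): [44]
dequeue(): []
enqueue(80): [80]
dequeue(): []
enqueue(12): [12]
enqueue(84): [12, 84]
enqueue(8): [12, 84, 8]
enqueue(91): [12, 84, 8, 91]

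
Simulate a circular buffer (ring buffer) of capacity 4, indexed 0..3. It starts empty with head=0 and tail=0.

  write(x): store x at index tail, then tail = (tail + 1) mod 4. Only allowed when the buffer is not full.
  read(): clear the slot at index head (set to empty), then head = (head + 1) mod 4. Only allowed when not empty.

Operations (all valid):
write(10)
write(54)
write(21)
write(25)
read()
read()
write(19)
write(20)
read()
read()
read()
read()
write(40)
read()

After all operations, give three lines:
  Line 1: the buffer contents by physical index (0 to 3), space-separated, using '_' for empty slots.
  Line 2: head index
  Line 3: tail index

Answer: _ _ _ _
3
3

Derivation:
write(10): buf=[10 _ _ _], head=0, tail=1, size=1
write(54): buf=[10 54 _ _], head=0, tail=2, size=2
write(21): buf=[10 54 21 _], head=0, tail=3, size=3
write(25): buf=[10 54 21 25], head=0, tail=0, size=4
read(): buf=[_ 54 21 25], head=1, tail=0, size=3
read(): buf=[_ _ 21 25], head=2, tail=0, size=2
write(19): buf=[19 _ 21 25], head=2, tail=1, size=3
write(20): buf=[19 20 21 25], head=2, tail=2, size=4
read(): buf=[19 20 _ 25], head=3, tail=2, size=3
read(): buf=[19 20 _ _], head=0, tail=2, size=2
read(): buf=[_ 20 _ _], head=1, tail=2, size=1
read(): buf=[_ _ _ _], head=2, tail=2, size=0
write(40): buf=[_ _ 40 _], head=2, tail=3, size=1
read(): buf=[_ _ _ _], head=3, tail=3, size=0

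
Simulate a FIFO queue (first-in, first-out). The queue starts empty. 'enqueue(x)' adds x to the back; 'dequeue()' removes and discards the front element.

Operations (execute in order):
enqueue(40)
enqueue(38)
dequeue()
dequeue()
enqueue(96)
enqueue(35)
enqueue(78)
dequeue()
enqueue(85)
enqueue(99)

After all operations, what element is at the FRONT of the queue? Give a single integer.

enqueue(40): queue = [40]
enqueue(38): queue = [40, 38]
dequeue(): queue = [38]
dequeue(): queue = []
enqueue(96): queue = [96]
enqueue(35): queue = [96, 35]
enqueue(78): queue = [96, 35, 78]
dequeue(): queue = [35, 78]
enqueue(85): queue = [35, 78, 85]
enqueue(99): queue = [35, 78, 85, 99]

Answer: 35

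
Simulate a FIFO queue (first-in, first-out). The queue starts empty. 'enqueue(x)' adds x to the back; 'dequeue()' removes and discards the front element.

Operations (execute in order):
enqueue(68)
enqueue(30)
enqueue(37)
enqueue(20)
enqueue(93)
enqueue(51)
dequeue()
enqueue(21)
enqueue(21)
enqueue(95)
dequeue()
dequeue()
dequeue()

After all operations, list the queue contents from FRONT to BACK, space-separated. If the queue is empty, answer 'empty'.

enqueue(68): [68]
enqueue(30): [68, 30]
enqueue(37): [68, 30, 37]
enqueue(20): [68, 30, 37, 20]
enqueue(93): [68, 30, 37, 20, 93]
enqueue(51): [68, 30, 37, 20, 93, 51]
dequeue(): [30, 37, 20, 93, 51]
enqueue(21): [30, 37, 20, 93, 51, 21]
enqueue(21): [30, 37, 20, 93, 51, 21, 21]
enqueue(95): [30, 37, 20, 93, 51, 21, 21, 95]
dequeue(): [37, 20, 93, 51, 21, 21, 95]
dequeue(): [20, 93, 51, 21, 21, 95]
dequeue(): [93, 51, 21, 21, 95]

Answer: 93 51 21 21 95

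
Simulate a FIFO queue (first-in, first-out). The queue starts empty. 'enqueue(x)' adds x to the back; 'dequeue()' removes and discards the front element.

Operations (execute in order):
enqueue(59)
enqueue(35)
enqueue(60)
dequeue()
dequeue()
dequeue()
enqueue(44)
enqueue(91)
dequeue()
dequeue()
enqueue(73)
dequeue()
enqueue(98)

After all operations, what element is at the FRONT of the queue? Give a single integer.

Answer: 98

Derivation:
enqueue(59): queue = [59]
enqueue(35): queue = [59, 35]
enqueue(60): queue = [59, 35, 60]
dequeue(): queue = [35, 60]
dequeue(): queue = [60]
dequeue(): queue = []
enqueue(44): queue = [44]
enqueue(91): queue = [44, 91]
dequeue(): queue = [91]
dequeue(): queue = []
enqueue(73): queue = [73]
dequeue(): queue = []
enqueue(98): queue = [98]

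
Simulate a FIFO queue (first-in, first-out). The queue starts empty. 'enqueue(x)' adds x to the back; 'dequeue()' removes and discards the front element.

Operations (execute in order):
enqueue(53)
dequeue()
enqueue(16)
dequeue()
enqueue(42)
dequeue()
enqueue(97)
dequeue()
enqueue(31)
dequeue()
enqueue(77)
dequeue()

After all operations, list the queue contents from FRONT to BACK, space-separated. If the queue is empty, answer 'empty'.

Answer: empty

Derivation:
enqueue(53): [53]
dequeue(): []
enqueue(16): [16]
dequeue(): []
enqueue(42): [42]
dequeue(): []
enqueue(97): [97]
dequeue(): []
enqueue(31): [31]
dequeue(): []
enqueue(77): [77]
dequeue(): []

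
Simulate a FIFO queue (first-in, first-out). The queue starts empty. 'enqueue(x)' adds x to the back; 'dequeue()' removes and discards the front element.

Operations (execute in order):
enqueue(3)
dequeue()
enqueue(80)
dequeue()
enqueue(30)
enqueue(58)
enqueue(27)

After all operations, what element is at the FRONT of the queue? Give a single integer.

Answer: 30

Derivation:
enqueue(3): queue = [3]
dequeue(): queue = []
enqueue(80): queue = [80]
dequeue(): queue = []
enqueue(30): queue = [30]
enqueue(58): queue = [30, 58]
enqueue(27): queue = [30, 58, 27]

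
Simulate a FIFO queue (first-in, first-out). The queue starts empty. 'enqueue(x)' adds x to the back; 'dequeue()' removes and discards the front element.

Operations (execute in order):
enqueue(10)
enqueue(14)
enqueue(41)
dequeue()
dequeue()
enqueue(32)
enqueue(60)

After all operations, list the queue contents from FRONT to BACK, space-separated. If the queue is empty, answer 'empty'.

enqueue(10): [10]
enqueue(14): [10, 14]
enqueue(41): [10, 14, 41]
dequeue(): [14, 41]
dequeue(): [41]
enqueue(32): [41, 32]
enqueue(60): [41, 32, 60]

Answer: 41 32 60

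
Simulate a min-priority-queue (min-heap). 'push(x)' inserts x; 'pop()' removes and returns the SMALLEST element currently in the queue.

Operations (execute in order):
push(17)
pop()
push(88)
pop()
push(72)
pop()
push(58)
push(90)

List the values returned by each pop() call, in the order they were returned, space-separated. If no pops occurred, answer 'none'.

Answer: 17 88 72

Derivation:
push(17): heap contents = [17]
pop() → 17: heap contents = []
push(88): heap contents = [88]
pop() → 88: heap contents = []
push(72): heap contents = [72]
pop() → 72: heap contents = []
push(58): heap contents = [58]
push(90): heap contents = [58, 90]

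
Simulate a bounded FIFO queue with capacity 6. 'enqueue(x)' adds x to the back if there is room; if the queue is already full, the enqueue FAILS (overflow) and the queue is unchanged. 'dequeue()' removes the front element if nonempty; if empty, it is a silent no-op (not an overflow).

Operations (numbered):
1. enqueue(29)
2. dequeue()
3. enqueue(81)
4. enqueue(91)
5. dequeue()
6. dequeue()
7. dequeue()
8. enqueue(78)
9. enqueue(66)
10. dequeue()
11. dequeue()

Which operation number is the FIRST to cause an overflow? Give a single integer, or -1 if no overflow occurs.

Answer: -1

Derivation:
1. enqueue(29): size=1
2. dequeue(): size=0
3. enqueue(81): size=1
4. enqueue(91): size=2
5. dequeue(): size=1
6. dequeue(): size=0
7. dequeue(): empty, no-op, size=0
8. enqueue(78): size=1
9. enqueue(66): size=2
10. dequeue(): size=1
11. dequeue(): size=0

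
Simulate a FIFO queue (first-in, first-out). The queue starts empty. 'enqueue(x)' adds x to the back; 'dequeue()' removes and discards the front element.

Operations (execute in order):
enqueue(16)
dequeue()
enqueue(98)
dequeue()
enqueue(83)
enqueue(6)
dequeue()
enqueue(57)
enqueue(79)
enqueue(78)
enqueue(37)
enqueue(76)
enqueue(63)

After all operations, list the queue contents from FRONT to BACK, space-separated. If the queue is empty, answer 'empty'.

enqueue(16): [16]
dequeue(): []
enqueue(98): [98]
dequeue(): []
enqueue(83): [83]
enqueue(6): [83, 6]
dequeue(): [6]
enqueue(57): [6, 57]
enqueue(79): [6, 57, 79]
enqueue(78): [6, 57, 79, 78]
enqueue(37): [6, 57, 79, 78, 37]
enqueue(76): [6, 57, 79, 78, 37, 76]
enqueue(63): [6, 57, 79, 78, 37, 76, 63]

Answer: 6 57 79 78 37 76 63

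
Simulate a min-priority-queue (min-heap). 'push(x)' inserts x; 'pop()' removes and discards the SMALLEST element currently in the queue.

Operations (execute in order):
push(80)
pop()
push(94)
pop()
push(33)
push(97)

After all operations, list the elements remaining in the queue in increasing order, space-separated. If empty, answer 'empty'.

Answer: 33 97

Derivation:
push(80): heap contents = [80]
pop() → 80: heap contents = []
push(94): heap contents = [94]
pop() → 94: heap contents = []
push(33): heap contents = [33]
push(97): heap contents = [33, 97]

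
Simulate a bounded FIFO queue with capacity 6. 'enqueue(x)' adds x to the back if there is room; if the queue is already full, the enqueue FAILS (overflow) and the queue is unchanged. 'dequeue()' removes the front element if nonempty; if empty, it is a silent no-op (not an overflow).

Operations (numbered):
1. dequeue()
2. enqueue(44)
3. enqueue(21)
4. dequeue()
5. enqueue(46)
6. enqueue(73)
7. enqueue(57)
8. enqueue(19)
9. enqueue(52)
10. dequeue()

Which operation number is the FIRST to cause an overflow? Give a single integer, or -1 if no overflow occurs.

1. dequeue(): empty, no-op, size=0
2. enqueue(44): size=1
3. enqueue(21): size=2
4. dequeue(): size=1
5. enqueue(46): size=2
6. enqueue(73): size=3
7. enqueue(57): size=4
8. enqueue(19): size=5
9. enqueue(52): size=6
10. dequeue(): size=5

Answer: -1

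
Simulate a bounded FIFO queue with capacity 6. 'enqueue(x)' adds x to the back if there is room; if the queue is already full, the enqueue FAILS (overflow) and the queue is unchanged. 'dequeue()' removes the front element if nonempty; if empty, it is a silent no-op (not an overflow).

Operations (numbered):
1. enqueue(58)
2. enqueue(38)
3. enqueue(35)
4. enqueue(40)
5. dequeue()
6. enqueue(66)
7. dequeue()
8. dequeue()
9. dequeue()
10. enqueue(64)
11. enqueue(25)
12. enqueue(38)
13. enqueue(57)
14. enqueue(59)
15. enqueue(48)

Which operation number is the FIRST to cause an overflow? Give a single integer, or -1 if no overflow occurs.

1. enqueue(58): size=1
2. enqueue(38): size=2
3. enqueue(35): size=3
4. enqueue(40): size=4
5. dequeue(): size=3
6. enqueue(66): size=4
7. dequeue(): size=3
8. dequeue(): size=2
9. dequeue(): size=1
10. enqueue(64): size=2
11. enqueue(25): size=3
12. enqueue(38): size=4
13. enqueue(57): size=5
14. enqueue(59): size=6
15. enqueue(48): size=6=cap → OVERFLOW (fail)

Answer: 15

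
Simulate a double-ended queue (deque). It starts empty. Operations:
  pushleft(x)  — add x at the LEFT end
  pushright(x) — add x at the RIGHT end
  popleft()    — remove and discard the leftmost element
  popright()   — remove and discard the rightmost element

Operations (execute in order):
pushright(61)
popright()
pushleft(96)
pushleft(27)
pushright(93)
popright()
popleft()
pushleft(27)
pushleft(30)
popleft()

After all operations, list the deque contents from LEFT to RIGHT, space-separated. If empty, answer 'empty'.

pushright(61): [61]
popright(): []
pushleft(96): [96]
pushleft(27): [27, 96]
pushright(93): [27, 96, 93]
popright(): [27, 96]
popleft(): [96]
pushleft(27): [27, 96]
pushleft(30): [30, 27, 96]
popleft(): [27, 96]

Answer: 27 96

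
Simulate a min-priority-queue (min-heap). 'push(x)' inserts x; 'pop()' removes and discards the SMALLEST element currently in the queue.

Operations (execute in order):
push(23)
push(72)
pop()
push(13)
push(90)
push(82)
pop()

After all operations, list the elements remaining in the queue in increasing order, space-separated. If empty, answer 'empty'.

Answer: 72 82 90

Derivation:
push(23): heap contents = [23]
push(72): heap contents = [23, 72]
pop() → 23: heap contents = [72]
push(13): heap contents = [13, 72]
push(90): heap contents = [13, 72, 90]
push(82): heap contents = [13, 72, 82, 90]
pop() → 13: heap contents = [72, 82, 90]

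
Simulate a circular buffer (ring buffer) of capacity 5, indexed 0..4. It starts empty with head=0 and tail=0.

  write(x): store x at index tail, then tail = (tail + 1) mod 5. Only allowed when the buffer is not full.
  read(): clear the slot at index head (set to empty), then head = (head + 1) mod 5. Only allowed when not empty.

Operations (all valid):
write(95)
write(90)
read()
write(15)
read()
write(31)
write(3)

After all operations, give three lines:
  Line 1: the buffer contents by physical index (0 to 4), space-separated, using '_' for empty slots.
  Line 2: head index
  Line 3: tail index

write(95): buf=[95 _ _ _ _], head=0, tail=1, size=1
write(90): buf=[95 90 _ _ _], head=0, tail=2, size=2
read(): buf=[_ 90 _ _ _], head=1, tail=2, size=1
write(15): buf=[_ 90 15 _ _], head=1, tail=3, size=2
read(): buf=[_ _ 15 _ _], head=2, tail=3, size=1
write(31): buf=[_ _ 15 31 _], head=2, tail=4, size=2
write(3): buf=[_ _ 15 31 3], head=2, tail=0, size=3

Answer: _ _ 15 31 3
2
0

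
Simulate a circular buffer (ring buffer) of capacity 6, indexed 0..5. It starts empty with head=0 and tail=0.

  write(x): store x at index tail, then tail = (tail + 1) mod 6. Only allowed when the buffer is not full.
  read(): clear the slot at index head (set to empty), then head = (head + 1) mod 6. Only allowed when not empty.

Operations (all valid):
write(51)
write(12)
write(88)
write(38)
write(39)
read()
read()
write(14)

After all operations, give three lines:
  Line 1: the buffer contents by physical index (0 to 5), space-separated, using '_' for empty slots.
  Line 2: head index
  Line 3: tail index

write(51): buf=[51 _ _ _ _ _], head=0, tail=1, size=1
write(12): buf=[51 12 _ _ _ _], head=0, tail=2, size=2
write(88): buf=[51 12 88 _ _ _], head=0, tail=3, size=3
write(38): buf=[51 12 88 38 _ _], head=0, tail=4, size=4
write(39): buf=[51 12 88 38 39 _], head=0, tail=5, size=5
read(): buf=[_ 12 88 38 39 _], head=1, tail=5, size=4
read(): buf=[_ _ 88 38 39 _], head=2, tail=5, size=3
write(14): buf=[_ _ 88 38 39 14], head=2, tail=0, size=4

Answer: _ _ 88 38 39 14
2
0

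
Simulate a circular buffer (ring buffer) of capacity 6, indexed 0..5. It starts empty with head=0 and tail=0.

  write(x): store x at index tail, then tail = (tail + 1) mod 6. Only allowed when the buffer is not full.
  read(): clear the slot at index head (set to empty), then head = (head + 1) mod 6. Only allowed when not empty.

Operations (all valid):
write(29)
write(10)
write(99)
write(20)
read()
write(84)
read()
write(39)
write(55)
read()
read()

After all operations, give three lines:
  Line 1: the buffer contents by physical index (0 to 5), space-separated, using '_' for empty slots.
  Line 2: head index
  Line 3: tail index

Answer: 55 _ _ _ 84 39
4
1

Derivation:
write(29): buf=[29 _ _ _ _ _], head=0, tail=1, size=1
write(10): buf=[29 10 _ _ _ _], head=0, tail=2, size=2
write(99): buf=[29 10 99 _ _ _], head=0, tail=3, size=3
write(20): buf=[29 10 99 20 _ _], head=0, tail=4, size=4
read(): buf=[_ 10 99 20 _ _], head=1, tail=4, size=3
write(84): buf=[_ 10 99 20 84 _], head=1, tail=5, size=4
read(): buf=[_ _ 99 20 84 _], head=2, tail=5, size=3
write(39): buf=[_ _ 99 20 84 39], head=2, tail=0, size=4
write(55): buf=[55 _ 99 20 84 39], head=2, tail=1, size=5
read(): buf=[55 _ _ 20 84 39], head=3, tail=1, size=4
read(): buf=[55 _ _ _ 84 39], head=4, tail=1, size=3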